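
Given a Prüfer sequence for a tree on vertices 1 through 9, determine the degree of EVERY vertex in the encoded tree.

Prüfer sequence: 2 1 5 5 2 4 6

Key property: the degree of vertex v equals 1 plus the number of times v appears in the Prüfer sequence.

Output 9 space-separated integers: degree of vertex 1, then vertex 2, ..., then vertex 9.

p_1 = 2: count[2] becomes 1
p_2 = 1: count[1] becomes 1
p_3 = 5: count[5] becomes 1
p_4 = 5: count[5] becomes 2
p_5 = 2: count[2] becomes 2
p_6 = 4: count[4] becomes 1
p_7 = 6: count[6] becomes 1
Degrees (1 + count): deg[1]=1+1=2, deg[2]=1+2=3, deg[3]=1+0=1, deg[4]=1+1=2, deg[5]=1+2=3, deg[6]=1+1=2, deg[7]=1+0=1, deg[8]=1+0=1, deg[9]=1+0=1

Answer: 2 3 1 2 3 2 1 1 1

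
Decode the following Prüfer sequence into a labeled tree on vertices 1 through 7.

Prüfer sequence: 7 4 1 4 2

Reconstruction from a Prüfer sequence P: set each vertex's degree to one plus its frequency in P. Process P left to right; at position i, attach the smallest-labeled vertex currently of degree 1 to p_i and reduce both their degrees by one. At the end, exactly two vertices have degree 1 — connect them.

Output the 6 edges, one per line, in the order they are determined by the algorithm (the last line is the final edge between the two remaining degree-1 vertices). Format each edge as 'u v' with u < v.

Initial degrees: {1:2, 2:2, 3:1, 4:3, 5:1, 6:1, 7:2}
Step 1: smallest deg-1 vertex = 3, p_1 = 7. Add edge {3,7}. Now deg[3]=0, deg[7]=1.
Step 2: smallest deg-1 vertex = 5, p_2 = 4. Add edge {4,5}. Now deg[5]=0, deg[4]=2.
Step 3: smallest deg-1 vertex = 6, p_3 = 1. Add edge {1,6}. Now deg[6]=0, deg[1]=1.
Step 4: smallest deg-1 vertex = 1, p_4 = 4. Add edge {1,4}. Now deg[1]=0, deg[4]=1.
Step 5: smallest deg-1 vertex = 4, p_5 = 2. Add edge {2,4}. Now deg[4]=0, deg[2]=1.
Final: two remaining deg-1 vertices are 2, 7. Add edge {2,7}.

Answer: 3 7
4 5
1 6
1 4
2 4
2 7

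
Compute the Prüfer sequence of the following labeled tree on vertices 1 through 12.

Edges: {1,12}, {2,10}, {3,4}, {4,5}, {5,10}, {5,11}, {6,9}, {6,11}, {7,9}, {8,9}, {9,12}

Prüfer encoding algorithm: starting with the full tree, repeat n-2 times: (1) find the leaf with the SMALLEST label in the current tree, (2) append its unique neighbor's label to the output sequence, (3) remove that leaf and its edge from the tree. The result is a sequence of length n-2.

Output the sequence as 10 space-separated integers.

Step 1: leaves = {1,2,3,7,8}. Remove smallest leaf 1, emit neighbor 12.
Step 2: leaves = {2,3,7,8,12}. Remove smallest leaf 2, emit neighbor 10.
Step 3: leaves = {3,7,8,10,12}. Remove smallest leaf 3, emit neighbor 4.
Step 4: leaves = {4,7,8,10,12}. Remove smallest leaf 4, emit neighbor 5.
Step 5: leaves = {7,8,10,12}. Remove smallest leaf 7, emit neighbor 9.
Step 6: leaves = {8,10,12}. Remove smallest leaf 8, emit neighbor 9.
Step 7: leaves = {10,12}. Remove smallest leaf 10, emit neighbor 5.
Step 8: leaves = {5,12}. Remove smallest leaf 5, emit neighbor 11.
Step 9: leaves = {11,12}. Remove smallest leaf 11, emit neighbor 6.
Step 10: leaves = {6,12}. Remove smallest leaf 6, emit neighbor 9.
Done: 2 vertices remain (9, 12). Sequence = [12 10 4 5 9 9 5 11 6 9]

Answer: 12 10 4 5 9 9 5 11 6 9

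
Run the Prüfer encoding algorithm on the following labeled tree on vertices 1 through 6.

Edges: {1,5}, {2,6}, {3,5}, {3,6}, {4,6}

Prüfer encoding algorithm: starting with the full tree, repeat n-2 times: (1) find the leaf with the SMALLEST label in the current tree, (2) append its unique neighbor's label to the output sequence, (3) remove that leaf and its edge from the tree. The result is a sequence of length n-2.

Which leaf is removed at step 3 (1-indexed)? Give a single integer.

Answer: 4

Derivation:
Step 1: current leaves = {1,2,4}. Remove leaf 1 (neighbor: 5).
Step 2: current leaves = {2,4,5}. Remove leaf 2 (neighbor: 6).
Step 3: current leaves = {4,5}. Remove leaf 4 (neighbor: 6).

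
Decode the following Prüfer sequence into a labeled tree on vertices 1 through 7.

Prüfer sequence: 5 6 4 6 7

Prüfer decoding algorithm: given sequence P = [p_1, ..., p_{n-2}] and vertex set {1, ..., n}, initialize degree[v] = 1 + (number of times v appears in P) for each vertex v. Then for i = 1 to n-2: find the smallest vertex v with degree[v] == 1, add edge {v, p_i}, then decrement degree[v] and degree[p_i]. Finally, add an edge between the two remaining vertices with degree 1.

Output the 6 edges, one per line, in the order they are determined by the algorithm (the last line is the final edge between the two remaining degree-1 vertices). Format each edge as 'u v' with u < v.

Answer: 1 5
2 6
3 4
4 6
5 7
6 7

Derivation:
Initial degrees: {1:1, 2:1, 3:1, 4:2, 5:2, 6:3, 7:2}
Step 1: smallest deg-1 vertex = 1, p_1 = 5. Add edge {1,5}. Now deg[1]=0, deg[5]=1.
Step 2: smallest deg-1 vertex = 2, p_2 = 6. Add edge {2,6}. Now deg[2]=0, deg[6]=2.
Step 3: smallest deg-1 vertex = 3, p_3 = 4. Add edge {3,4}. Now deg[3]=0, deg[4]=1.
Step 4: smallest deg-1 vertex = 4, p_4 = 6. Add edge {4,6}. Now deg[4]=0, deg[6]=1.
Step 5: smallest deg-1 vertex = 5, p_5 = 7. Add edge {5,7}. Now deg[5]=0, deg[7]=1.
Final: two remaining deg-1 vertices are 6, 7. Add edge {6,7}.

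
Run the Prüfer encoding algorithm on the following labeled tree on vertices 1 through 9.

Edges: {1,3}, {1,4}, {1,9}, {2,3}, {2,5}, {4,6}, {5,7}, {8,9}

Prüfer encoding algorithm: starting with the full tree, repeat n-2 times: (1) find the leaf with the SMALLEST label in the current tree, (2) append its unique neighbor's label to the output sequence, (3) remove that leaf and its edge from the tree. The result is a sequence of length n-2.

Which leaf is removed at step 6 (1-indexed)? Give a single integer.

Answer: 3

Derivation:
Step 1: current leaves = {6,7,8}. Remove leaf 6 (neighbor: 4).
Step 2: current leaves = {4,7,8}. Remove leaf 4 (neighbor: 1).
Step 3: current leaves = {7,8}. Remove leaf 7 (neighbor: 5).
Step 4: current leaves = {5,8}. Remove leaf 5 (neighbor: 2).
Step 5: current leaves = {2,8}. Remove leaf 2 (neighbor: 3).
Step 6: current leaves = {3,8}. Remove leaf 3 (neighbor: 1).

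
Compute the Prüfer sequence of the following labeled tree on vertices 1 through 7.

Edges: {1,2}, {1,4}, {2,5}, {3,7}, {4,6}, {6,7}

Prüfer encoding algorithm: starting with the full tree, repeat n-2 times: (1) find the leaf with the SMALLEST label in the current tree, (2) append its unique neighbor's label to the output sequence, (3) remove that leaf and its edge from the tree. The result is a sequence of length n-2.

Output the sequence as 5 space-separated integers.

Step 1: leaves = {3,5}. Remove smallest leaf 3, emit neighbor 7.
Step 2: leaves = {5,7}. Remove smallest leaf 5, emit neighbor 2.
Step 3: leaves = {2,7}. Remove smallest leaf 2, emit neighbor 1.
Step 4: leaves = {1,7}. Remove smallest leaf 1, emit neighbor 4.
Step 5: leaves = {4,7}. Remove smallest leaf 4, emit neighbor 6.
Done: 2 vertices remain (6, 7). Sequence = [7 2 1 4 6]

Answer: 7 2 1 4 6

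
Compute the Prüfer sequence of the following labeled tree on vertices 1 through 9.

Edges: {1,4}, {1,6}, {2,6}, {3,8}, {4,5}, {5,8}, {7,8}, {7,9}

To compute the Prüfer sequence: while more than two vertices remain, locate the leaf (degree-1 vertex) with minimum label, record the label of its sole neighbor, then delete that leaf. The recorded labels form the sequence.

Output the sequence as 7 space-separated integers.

Answer: 6 8 1 4 5 8 7

Derivation:
Step 1: leaves = {2,3,9}. Remove smallest leaf 2, emit neighbor 6.
Step 2: leaves = {3,6,9}. Remove smallest leaf 3, emit neighbor 8.
Step 3: leaves = {6,9}. Remove smallest leaf 6, emit neighbor 1.
Step 4: leaves = {1,9}. Remove smallest leaf 1, emit neighbor 4.
Step 5: leaves = {4,9}. Remove smallest leaf 4, emit neighbor 5.
Step 6: leaves = {5,9}. Remove smallest leaf 5, emit neighbor 8.
Step 7: leaves = {8,9}. Remove smallest leaf 8, emit neighbor 7.
Done: 2 vertices remain (7, 9). Sequence = [6 8 1 4 5 8 7]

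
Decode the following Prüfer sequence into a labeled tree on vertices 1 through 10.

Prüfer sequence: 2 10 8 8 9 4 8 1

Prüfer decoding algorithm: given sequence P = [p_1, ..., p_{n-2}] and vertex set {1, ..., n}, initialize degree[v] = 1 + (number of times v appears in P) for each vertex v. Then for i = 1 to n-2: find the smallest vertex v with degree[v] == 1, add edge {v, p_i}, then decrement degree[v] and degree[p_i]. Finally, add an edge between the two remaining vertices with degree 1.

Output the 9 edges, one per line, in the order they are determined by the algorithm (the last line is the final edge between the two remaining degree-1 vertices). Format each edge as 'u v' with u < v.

Answer: 2 3
2 10
5 8
6 8
7 9
4 9
4 8
1 8
1 10

Derivation:
Initial degrees: {1:2, 2:2, 3:1, 4:2, 5:1, 6:1, 7:1, 8:4, 9:2, 10:2}
Step 1: smallest deg-1 vertex = 3, p_1 = 2. Add edge {2,3}. Now deg[3]=0, deg[2]=1.
Step 2: smallest deg-1 vertex = 2, p_2 = 10. Add edge {2,10}. Now deg[2]=0, deg[10]=1.
Step 3: smallest deg-1 vertex = 5, p_3 = 8. Add edge {5,8}. Now deg[5]=0, deg[8]=3.
Step 4: smallest deg-1 vertex = 6, p_4 = 8. Add edge {6,8}. Now deg[6]=0, deg[8]=2.
Step 5: smallest deg-1 vertex = 7, p_5 = 9. Add edge {7,9}. Now deg[7]=0, deg[9]=1.
Step 6: smallest deg-1 vertex = 9, p_6 = 4. Add edge {4,9}. Now deg[9]=0, deg[4]=1.
Step 7: smallest deg-1 vertex = 4, p_7 = 8. Add edge {4,8}. Now deg[4]=0, deg[8]=1.
Step 8: smallest deg-1 vertex = 8, p_8 = 1. Add edge {1,8}. Now deg[8]=0, deg[1]=1.
Final: two remaining deg-1 vertices are 1, 10. Add edge {1,10}.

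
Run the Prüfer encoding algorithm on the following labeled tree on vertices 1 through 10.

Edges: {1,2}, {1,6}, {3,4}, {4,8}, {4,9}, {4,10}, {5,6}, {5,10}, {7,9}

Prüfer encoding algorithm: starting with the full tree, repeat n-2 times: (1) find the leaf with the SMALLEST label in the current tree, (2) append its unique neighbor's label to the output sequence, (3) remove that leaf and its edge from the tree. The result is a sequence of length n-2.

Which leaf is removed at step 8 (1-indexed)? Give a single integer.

Step 1: current leaves = {2,3,7,8}. Remove leaf 2 (neighbor: 1).
Step 2: current leaves = {1,3,7,8}. Remove leaf 1 (neighbor: 6).
Step 3: current leaves = {3,6,7,8}. Remove leaf 3 (neighbor: 4).
Step 4: current leaves = {6,7,8}. Remove leaf 6 (neighbor: 5).
Step 5: current leaves = {5,7,8}. Remove leaf 5 (neighbor: 10).
Step 6: current leaves = {7,8,10}. Remove leaf 7 (neighbor: 9).
Step 7: current leaves = {8,9,10}. Remove leaf 8 (neighbor: 4).
Step 8: current leaves = {9,10}. Remove leaf 9 (neighbor: 4).

Answer: 9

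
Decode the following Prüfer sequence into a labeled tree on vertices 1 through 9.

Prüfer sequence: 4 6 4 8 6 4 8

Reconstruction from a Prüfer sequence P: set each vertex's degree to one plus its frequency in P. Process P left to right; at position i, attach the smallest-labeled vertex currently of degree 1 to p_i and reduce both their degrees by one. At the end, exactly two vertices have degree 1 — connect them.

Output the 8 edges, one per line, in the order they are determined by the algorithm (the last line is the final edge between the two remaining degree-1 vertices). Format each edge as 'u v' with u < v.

Answer: 1 4
2 6
3 4
5 8
6 7
4 6
4 8
8 9

Derivation:
Initial degrees: {1:1, 2:1, 3:1, 4:4, 5:1, 6:3, 7:1, 8:3, 9:1}
Step 1: smallest deg-1 vertex = 1, p_1 = 4. Add edge {1,4}. Now deg[1]=0, deg[4]=3.
Step 2: smallest deg-1 vertex = 2, p_2 = 6. Add edge {2,6}. Now deg[2]=0, deg[6]=2.
Step 3: smallest deg-1 vertex = 3, p_3 = 4. Add edge {3,4}. Now deg[3]=0, deg[4]=2.
Step 4: smallest deg-1 vertex = 5, p_4 = 8. Add edge {5,8}. Now deg[5]=0, deg[8]=2.
Step 5: smallest deg-1 vertex = 7, p_5 = 6. Add edge {6,7}. Now deg[7]=0, deg[6]=1.
Step 6: smallest deg-1 vertex = 6, p_6 = 4. Add edge {4,6}. Now deg[6]=0, deg[4]=1.
Step 7: smallest deg-1 vertex = 4, p_7 = 8. Add edge {4,8}. Now deg[4]=0, deg[8]=1.
Final: two remaining deg-1 vertices are 8, 9. Add edge {8,9}.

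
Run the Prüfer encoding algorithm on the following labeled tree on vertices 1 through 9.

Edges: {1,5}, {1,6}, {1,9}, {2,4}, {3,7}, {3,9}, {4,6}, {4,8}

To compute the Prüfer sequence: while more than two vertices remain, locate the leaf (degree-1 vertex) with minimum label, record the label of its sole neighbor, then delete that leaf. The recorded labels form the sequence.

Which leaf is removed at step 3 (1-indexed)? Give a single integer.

Step 1: current leaves = {2,5,7,8}. Remove leaf 2 (neighbor: 4).
Step 2: current leaves = {5,7,8}. Remove leaf 5 (neighbor: 1).
Step 3: current leaves = {7,8}. Remove leaf 7 (neighbor: 3).

Answer: 7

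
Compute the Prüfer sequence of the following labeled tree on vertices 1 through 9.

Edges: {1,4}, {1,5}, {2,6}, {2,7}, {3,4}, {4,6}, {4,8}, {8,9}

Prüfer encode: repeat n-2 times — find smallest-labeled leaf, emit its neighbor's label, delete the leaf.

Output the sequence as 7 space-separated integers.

Answer: 4 1 4 2 6 4 8

Derivation:
Step 1: leaves = {3,5,7,9}. Remove smallest leaf 3, emit neighbor 4.
Step 2: leaves = {5,7,9}. Remove smallest leaf 5, emit neighbor 1.
Step 3: leaves = {1,7,9}. Remove smallest leaf 1, emit neighbor 4.
Step 4: leaves = {7,9}. Remove smallest leaf 7, emit neighbor 2.
Step 5: leaves = {2,9}. Remove smallest leaf 2, emit neighbor 6.
Step 6: leaves = {6,9}. Remove smallest leaf 6, emit neighbor 4.
Step 7: leaves = {4,9}. Remove smallest leaf 4, emit neighbor 8.
Done: 2 vertices remain (8, 9). Sequence = [4 1 4 2 6 4 8]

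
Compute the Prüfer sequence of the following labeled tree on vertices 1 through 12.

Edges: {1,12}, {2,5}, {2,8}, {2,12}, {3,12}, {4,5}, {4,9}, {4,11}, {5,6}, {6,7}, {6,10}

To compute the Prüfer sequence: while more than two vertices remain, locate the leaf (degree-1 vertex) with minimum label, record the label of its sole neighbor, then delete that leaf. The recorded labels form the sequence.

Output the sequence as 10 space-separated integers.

Step 1: leaves = {1,3,7,8,9,10,11}. Remove smallest leaf 1, emit neighbor 12.
Step 2: leaves = {3,7,8,9,10,11}. Remove smallest leaf 3, emit neighbor 12.
Step 3: leaves = {7,8,9,10,11,12}. Remove smallest leaf 7, emit neighbor 6.
Step 4: leaves = {8,9,10,11,12}. Remove smallest leaf 8, emit neighbor 2.
Step 5: leaves = {9,10,11,12}. Remove smallest leaf 9, emit neighbor 4.
Step 6: leaves = {10,11,12}. Remove smallest leaf 10, emit neighbor 6.
Step 7: leaves = {6,11,12}. Remove smallest leaf 6, emit neighbor 5.
Step 8: leaves = {11,12}. Remove smallest leaf 11, emit neighbor 4.
Step 9: leaves = {4,12}. Remove smallest leaf 4, emit neighbor 5.
Step 10: leaves = {5,12}. Remove smallest leaf 5, emit neighbor 2.
Done: 2 vertices remain (2, 12). Sequence = [12 12 6 2 4 6 5 4 5 2]

Answer: 12 12 6 2 4 6 5 4 5 2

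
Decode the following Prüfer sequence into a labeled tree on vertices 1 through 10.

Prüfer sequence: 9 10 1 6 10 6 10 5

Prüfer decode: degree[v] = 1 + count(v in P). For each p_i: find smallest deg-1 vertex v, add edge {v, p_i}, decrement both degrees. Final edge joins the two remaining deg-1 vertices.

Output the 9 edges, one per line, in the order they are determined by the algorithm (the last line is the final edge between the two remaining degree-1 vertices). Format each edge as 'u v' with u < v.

Initial degrees: {1:2, 2:1, 3:1, 4:1, 5:2, 6:3, 7:1, 8:1, 9:2, 10:4}
Step 1: smallest deg-1 vertex = 2, p_1 = 9. Add edge {2,9}. Now deg[2]=0, deg[9]=1.
Step 2: smallest deg-1 vertex = 3, p_2 = 10. Add edge {3,10}. Now deg[3]=0, deg[10]=3.
Step 3: smallest deg-1 vertex = 4, p_3 = 1. Add edge {1,4}. Now deg[4]=0, deg[1]=1.
Step 4: smallest deg-1 vertex = 1, p_4 = 6. Add edge {1,6}. Now deg[1]=0, deg[6]=2.
Step 5: smallest deg-1 vertex = 7, p_5 = 10. Add edge {7,10}. Now deg[7]=0, deg[10]=2.
Step 6: smallest deg-1 vertex = 8, p_6 = 6. Add edge {6,8}. Now deg[8]=0, deg[6]=1.
Step 7: smallest deg-1 vertex = 6, p_7 = 10. Add edge {6,10}. Now deg[6]=0, deg[10]=1.
Step 8: smallest deg-1 vertex = 9, p_8 = 5. Add edge {5,9}. Now deg[9]=0, deg[5]=1.
Final: two remaining deg-1 vertices are 5, 10. Add edge {5,10}.

Answer: 2 9
3 10
1 4
1 6
7 10
6 8
6 10
5 9
5 10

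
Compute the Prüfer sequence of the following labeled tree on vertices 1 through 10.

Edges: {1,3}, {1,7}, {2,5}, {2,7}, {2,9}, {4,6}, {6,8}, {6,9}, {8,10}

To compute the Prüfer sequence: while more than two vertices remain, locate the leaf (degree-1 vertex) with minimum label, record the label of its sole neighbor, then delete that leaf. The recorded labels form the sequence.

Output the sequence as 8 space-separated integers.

Step 1: leaves = {3,4,5,10}. Remove smallest leaf 3, emit neighbor 1.
Step 2: leaves = {1,4,5,10}. Remove smallest leaf 1, emit neighbor 7.
Step 3: leaves = {4,5,7,10}. Remove smallest leaf 4, emit neighbor 6.
Step 4: leaves = {5,7,10}. Remove smallest leaf 5, emit neighbor 2.
Step 5: leaves = {7,10}. Remove smallest leaf 7, emit neighbor 2.
Step 6: leaves = {2,10}. Remove smallest leaf 2, emit neighbor 9.
Step 7: leaves = {9,10}. Remove smallest leaf 9, emit neighbor 6.
Step 8: leaves = {6,10}. Remove smallest leaf 6, emit neighbor 8.
Done: 2 vertices remain (8, 10). Sequence = [1 7 6 2 2 9 6 8]

Answer: 1 7 6 2 2 9 6 8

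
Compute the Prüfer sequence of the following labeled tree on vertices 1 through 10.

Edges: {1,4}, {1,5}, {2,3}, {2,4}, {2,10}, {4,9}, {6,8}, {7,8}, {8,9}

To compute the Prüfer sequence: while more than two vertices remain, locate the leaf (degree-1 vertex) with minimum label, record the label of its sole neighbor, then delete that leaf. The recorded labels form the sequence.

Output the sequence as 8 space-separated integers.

Step 1: leaves = {3,5,6,7,10}. Remove smallest leaf 3, emit neighbor 2.
Step 2: leaves = {5,6,7,10}. Remove smallest leaf 5, emit neighbor 1.
Step 3: leaves = {1,6,7,10}. Remove smallest leaf 1, emit neighbor 4.
Step 4: leaves = {6,7,10}. Remove smallest leaf 6, emit neighbor 8.
Step 5: leaves = {7,10}. Remove smallest leaf 7, emit neighbor 8.
Step 6: leaves = {8,10}. Remove smallest leaf 8, emit neighbor 9.
Step 7: leaves = {9,10}. Remove smallest leaf 9, emit neighbor 4.
Step 8: leaves = {4,10}. Remove smallest leaf 4, emit neighbor 2.
Done: 2 vertices remain (2, 10). Sequence = [2 1 4 8 8 9 4 2]

Answer: 2 1 4 8 8 9 4 2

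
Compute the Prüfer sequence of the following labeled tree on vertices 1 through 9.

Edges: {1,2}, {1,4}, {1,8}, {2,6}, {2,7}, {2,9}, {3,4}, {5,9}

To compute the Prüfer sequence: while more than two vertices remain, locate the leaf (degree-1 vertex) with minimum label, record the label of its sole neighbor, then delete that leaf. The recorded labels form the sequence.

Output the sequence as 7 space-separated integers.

Answer: 4 1 9 2 2 1 2

Derivation:
Step 1: leaves = {3,5,6,7,8}. Remove smallest leaf 3, emit neighbor 4.
Step 2: leaves = {4,5,6,7,8}. Remove smallest leaf 4, emit neighbor 1.
Step 3: leaves = {5,6,7,8}. Remove smallest leaf 5, emit neighbor 9.
Step 4: leaves = {6,7,8,9}. Remove smallest leaf 6, emit neighbor 2.
Step 5: leaves = {7,8,9}. Remove smallest leaf 7, emit neighbor 2.
Step 6: leaves = {8,9}. Remove smallest leaf 8, emit neighbor 1.
Step 7: leaves = {1,9}. Remove smallest leaf 1, emit neighbor 2.
Done: 2 vertices remain (2, 9). Sequence = [4 1 9 2 2 1 2]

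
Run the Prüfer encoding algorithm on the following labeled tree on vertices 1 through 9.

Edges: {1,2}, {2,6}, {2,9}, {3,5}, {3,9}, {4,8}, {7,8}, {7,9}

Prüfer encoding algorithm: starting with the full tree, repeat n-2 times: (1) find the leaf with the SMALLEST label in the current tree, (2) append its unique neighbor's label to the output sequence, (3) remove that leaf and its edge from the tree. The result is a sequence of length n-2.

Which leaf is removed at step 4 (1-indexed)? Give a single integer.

Step 1: current leaves = {1,4,5,6}. Remove leaf 1 (neighbor: 2).
Step 2: current leaves = {4,5,6}. Remove leaf 4 (neighbor: 8).
Step 3: current leaves = {5,6,8}. Remove leaf 5 (neighbor: 3).
Step 4: current leaves = {3,6,8}. Remove leaf 3 (neighbor: 9).

Answer: 3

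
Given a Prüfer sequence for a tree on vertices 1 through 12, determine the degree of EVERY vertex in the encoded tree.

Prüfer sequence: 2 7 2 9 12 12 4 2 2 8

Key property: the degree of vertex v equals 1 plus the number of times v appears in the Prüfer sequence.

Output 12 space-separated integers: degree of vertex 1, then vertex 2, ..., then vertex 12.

p_1 = 2: count[2] becomes 1
p_2 = 7: count[7] becomes 1
p_3 = 2: count[2] becomes 2
p_4 = 9: count[9] becomes 1
p_5 = 12: count[12] becomes 1
p_6 = 12: count[12] becomes 2
p_7 = 4: count[4] becomes 1
p_8 = 2: count[2] becomes 3
p_9 = 2: count[2] becomes 4
p_10 = 8: count[8] becomes 1
Degrees (1 + count): deg[1]=1+0=1, deg[2]=1+4=5, deg[3]=1+0=1, deg[4]=1+1=2, deg[5]=1+0=1, deg[6]=1+0=1, deg[7]=1+1=2, deg[8]=1+1=2, deg[9]=1+1=2, deg[10]=1+0=1, deg[11]=1+0=1, deg[12]=1+2=3

Answer: 1 5 1 2 1 1 2 2 2 1 1 3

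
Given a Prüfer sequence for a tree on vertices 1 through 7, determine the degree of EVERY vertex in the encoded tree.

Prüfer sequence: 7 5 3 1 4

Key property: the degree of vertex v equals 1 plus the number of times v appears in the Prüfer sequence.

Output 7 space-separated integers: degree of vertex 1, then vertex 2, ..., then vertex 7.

Answer: 2 1 2 2 2 1 2

Derivation:
p_1 = 7: count[7] becomes 1
p_2 = 5: count[5] becomes 1
p_3 = 3: count[3] becomes 1
p_4 = 1: count[1] becomes 1
p_5 = 4: count[4] becomes 1
Degrees (1 + count): deg[1]=1+1=2, deg[2]=1+0=1, deg[3]=1+1=2, deg[4]=1+1=2, deg[5]=1+1=2, deg[6]=1+0=1, deg[7]=1+1=2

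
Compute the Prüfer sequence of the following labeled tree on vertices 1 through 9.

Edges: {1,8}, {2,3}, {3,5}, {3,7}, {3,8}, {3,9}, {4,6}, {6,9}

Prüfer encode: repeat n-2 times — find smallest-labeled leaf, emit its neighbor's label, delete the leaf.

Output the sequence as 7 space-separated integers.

Answer: 8 3 6 3 9 3 3

Derivation:
Step 1: leaves = {1,2,4,5,7}. Remove smallest leaf 1, emit neighbor 8.
Step 2: leaves = {2,4,5,7,8}. Remove smallest leaf 2, emit neighbor 3.
Step 3: leaves = {4,5,7,8}. Remove smallest leaf 4, emit neighbor 6.
Step 4: leaves = {5,6,7,8}. Remove smallest leaf 5, emit neighbor 3.
Step 5: leaves = {6,7,8}. Remove smallest leaf 6, emit neighbor 9.
Step 6: leaves = {7,8,9}. Remove smallest leaf 7, emit neighbor 3.
Step 7: leaves = {8,9}. Remove smallest leaf 8, emit neighbor 3.
Done: 2 vertices remain (3, 9). Sequence = [8 3 6 3 9 3 3]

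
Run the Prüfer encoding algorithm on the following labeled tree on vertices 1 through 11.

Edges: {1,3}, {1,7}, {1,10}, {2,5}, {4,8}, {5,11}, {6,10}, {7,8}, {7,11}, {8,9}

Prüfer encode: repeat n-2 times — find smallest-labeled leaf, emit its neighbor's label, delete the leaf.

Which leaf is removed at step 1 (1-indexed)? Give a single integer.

Step 1: current leaves = {2,3,4,6,9}. Remove leaf 2 (neighbor: 5).

Answer: 2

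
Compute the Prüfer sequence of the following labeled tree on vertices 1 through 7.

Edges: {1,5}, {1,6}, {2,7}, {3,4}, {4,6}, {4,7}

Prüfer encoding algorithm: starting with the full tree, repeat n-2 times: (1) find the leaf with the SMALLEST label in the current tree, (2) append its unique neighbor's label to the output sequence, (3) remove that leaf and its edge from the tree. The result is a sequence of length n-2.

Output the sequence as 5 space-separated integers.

Answer: 7 4 1 6 4

Derivation:
Step 1: leaves = {2,3,5}. Remove smallest leaf 2, emit neighbor 7.
Step 2: leaves = {3,5,7}. Remove smallest leaf 3, emit neighbor 4.
Step 3: leaves = {5,7}. Remove smallest leaf 5, emit neighbor 1.
Step 4: leaves = {1,7}. Remove smallest leaf 1, emit neighbor 6.
Step 5: leaves = {6,7}. Remove smallest leaf 6, emit neighbor 4.
Done: 2 vertices remain (4, 7). Sequence = [7 4 1 6 4]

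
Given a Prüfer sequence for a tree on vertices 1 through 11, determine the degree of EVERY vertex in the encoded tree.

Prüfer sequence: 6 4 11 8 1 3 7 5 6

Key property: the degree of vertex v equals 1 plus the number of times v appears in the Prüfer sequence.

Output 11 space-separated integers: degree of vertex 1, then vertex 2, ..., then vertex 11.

p_1 = 6: count[6] becomes 1
p_2 = 4: count[4] becomes 1
p_3 = 11: count[11] becomes 1
p_4 = 8: count[8] becomes 1
p_5 = 1: count[1] becomes 1
p_6 = 3: count[3] becomes 1
p_7 = 7: count[7] becomes 1
p_8 = 5: count[5] becomes 1
p_9 = 6: count[6] becomes 2
Degrees (1 + count): deg[1]=1+1=2, deg[2]=1+0=1, deg[3]=1+1=2, deg[4]=1+1=2, deg[5]=1+1=2, deg[6]=1+2=3, deg[7]=1+1=2, deg[8]=1+1=2, deg[9]=1+0=1, deg[10]=1+0=1, deg[11]=1+1=2

Answer: 2 1 2 2 2 3 2 2 1 1 2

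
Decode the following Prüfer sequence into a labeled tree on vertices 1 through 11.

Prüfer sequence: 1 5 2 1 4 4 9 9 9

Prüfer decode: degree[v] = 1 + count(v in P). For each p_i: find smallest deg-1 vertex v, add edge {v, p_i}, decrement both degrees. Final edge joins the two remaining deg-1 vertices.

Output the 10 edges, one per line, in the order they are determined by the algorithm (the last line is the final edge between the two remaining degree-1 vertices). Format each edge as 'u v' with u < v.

Initial degrees: {1:3, 2:2, 3:1, 4:3, 5:2, 6:1, 7:1, 8:1, 9:4, 10:1, 11:1}
Step 1: smallest deg-1 vertex = 3, p_1 = 1. Add edge {1,3}. Now deg[3]=0, deg[1]=2.
Step 2: smallest deg-1 vertex = 6, p_2 = 5. Add edge {5,6}. Now deg[6]=0, deg[5]=1.
Step 3: smallest deg-1 vertex = 5, p_3 = 2. Add edge {2,5}. Now deg[5]=0, deg[2]=1.
Step 4: smallest deg-1 vertex = 2, p_4 = 1. Add edge {1,2}. Now deg[2]=0, deg[1]=1.
Step 5: smallest deg-1 vertex = 1, p_5 = 4. Add edge {1,4}. Now deg[1]=0, deg[4]=2.
Step 6: smallest deg-1 vertex = 7, p_6 = 4. Add edge {4,7}. Now deg[7]=0, deg[4]=1.
Step 7: smallest deg-1 vertex = 4, p_7 = 9. Add edge {4,9}. Now deg[4]=0, deg[9]=3.
Step 8: smallest deg-1 vertex = 8, p_8 = 9. Add edge {8,9}. Now deg[8]=0, deg[9]=2.
Step 9: smallest deg-1 vertex = 10, p_9 = 9. Add edge {9,10}. Now deg[10]=0, deg[9]=1.
Final: two remaining deg-1 vertices are 9, 11. Add edge {9,11}.

Answer: 1 3
5 6
2 5
1 2
1 4
4 7
4 9
8 9
9 10
9 11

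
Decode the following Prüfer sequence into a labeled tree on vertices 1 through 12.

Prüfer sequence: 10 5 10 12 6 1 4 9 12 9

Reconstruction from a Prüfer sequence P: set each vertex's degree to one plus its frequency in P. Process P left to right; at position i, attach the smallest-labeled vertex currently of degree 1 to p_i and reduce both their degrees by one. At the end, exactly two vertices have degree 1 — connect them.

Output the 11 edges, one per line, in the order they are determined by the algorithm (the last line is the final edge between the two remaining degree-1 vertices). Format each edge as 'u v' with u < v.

Initial degrees: {1:2, 2:1, 3:1, 4:2, 5:2, 6:2, 7:1, 8:1, 9:3, 10:3, 11:1, 12:3}
Step 1: smallest deg-1 vertex = 2, p_1 = 10. Add edge {2,10}. Now deg[2]=0, deg[10]=2.
Step 2: smallest deg-1 vertex = 3, p_2 = 5. Add edge {3,5}. Now deg[3]=0, deg[5]=1.
Step 3: smallest deg-1 vertex = 5, p_3 = 10. Add edge {5,10}. Now deg[5]=0, deg[10]=1.
Step 4: smallest deg-1 vertex = 7, p_4 = 12. Add edge {7,12}. Now deg[7]=0, deg[12]=2.
Step 5: smallest deg-1 vertex = 8, p_5 = 6. Add edge {6,8}. Now deg[8]=0, deg[6]=1.
Step 6: smallest deg-1 vertex = 6, p_6 = 1. Add edge {1,6}. Now deg[6]=0, deg[1]=1.
Step 7: smallest deg-1 vertex = 1, p_7 = 4. Add edge {1,4}. Now deg[1]=0, deg[4]=1.
Step 8: smallest deg-1 vertex = 4, p_8 = 9. Add edge {4,9}. Now deg[4]=0, deg[9]=2.
Step 9: smallest deg-1 vertex = 10, p_9 = 12. Add edge {10,12}. Now deg[10]=0, deg[12]=1.
Step 10: smallest deg-1 vertex = 11, p_10 = 9. Add edge {9,11}. Now deg[11]=0, deg[9]=1.
Final: two remaining deg-1 vertices are 9, 12. Add edge {9,12}.

Answer: 2 10
3 5
5 10
7 12
6 8
1 6
1 4
4 9
10 12
9 11
9 12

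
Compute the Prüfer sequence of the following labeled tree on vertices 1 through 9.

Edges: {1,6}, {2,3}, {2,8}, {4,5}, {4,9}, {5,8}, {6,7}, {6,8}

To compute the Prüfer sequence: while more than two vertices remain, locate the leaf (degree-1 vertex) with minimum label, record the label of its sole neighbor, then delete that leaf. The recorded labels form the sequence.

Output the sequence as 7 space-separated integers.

Answer: 6 2 8 6 8 5 4

Derivation:
Step 1: leaves = {1,3,7,9}. Remove smallest leaf 1, emit neighbor 6.
Step 2: leaves = {3,7,9}. Remove smallest leaf 3, emit neighbor 2.
Step 3: leaves = {2,7,9}. Remove smallest leaf 2, emit neighbor 8.
Step 4: leaves = {7,9}. Remove smallest leaf 7, emit neighbor 6.
Step 5: leaves = {6,9}. Remove smallest leaf 6, emit neighbor 8.
Step 6: leaves = {8,9}. Remove smallest leaf 8, emit neighbor 5.
Step 7: leaves = {5,9}. Remove smallest leaf 5, emit neighbor 4.
Done: 2 vertices remain (4, 9). Sequence = [6 2 8 6 8 5 4]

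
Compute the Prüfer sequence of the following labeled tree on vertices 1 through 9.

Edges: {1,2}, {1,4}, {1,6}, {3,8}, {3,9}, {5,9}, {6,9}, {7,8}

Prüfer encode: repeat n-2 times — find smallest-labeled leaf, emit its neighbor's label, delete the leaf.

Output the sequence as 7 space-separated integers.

Answer: 1 1 6 9 9 8 3

Derivation:
Step 1: leaves = {2,4,5,7}. Remove smallest leaf 2, emit neighbor 1.
Step 2: leaves = {4,5,7}. Remove smallest leaf 4, emit neighbor 1.
Step 3: leaves = {1,5,7}. Remove smallest leaf 1, emit neighbor 6.
Step 4: leaves = {5,6,7}. Remove smallest leaf 5, emit neighbor 9.
Step 5: leaves = {6,7}. Remove smallest leaf 6, emit neighbor 9.
Step 6: leaves = {7,9}. Remove smallest leaf 7, emit neighbor 8.
Step 7: leaves = {8,9}. Remove smallest leaf 8, emit neighbor 3.
Done: 2 vertices remain (3, 9). Sequence = [1 1 6 9 9 8 3]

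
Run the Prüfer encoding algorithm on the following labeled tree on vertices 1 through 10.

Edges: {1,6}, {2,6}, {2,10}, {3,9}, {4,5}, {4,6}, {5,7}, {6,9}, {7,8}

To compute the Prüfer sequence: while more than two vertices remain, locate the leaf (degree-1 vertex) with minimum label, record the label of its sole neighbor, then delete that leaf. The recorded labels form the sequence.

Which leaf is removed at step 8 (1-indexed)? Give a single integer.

Answer: 6

Derivation:
Step 1: current leaves = {1,3,8,10}. Remove leaf 1 (neighbor: 6).
Step 2: current leaves = {3,8,10}. Remove leaf 3 (neighbor: 9).
Step 3: current leaves = {8,9,10}. Remove leaf 8 (neighbor: 7).
Step 4: current leaves = {7,9,10}. Remove leaf 7 (neighbor: 5).
Step 5: current leaves = {5,9,10}. Remove leaf 5 (neighbor: 4).
Step 6: current leaves = {4,9,10}. Remove leaf 4 (neighbor: 6).
Step 7: current leaves = {9,10}. Remove leaf 9 (neighbor: 6).
Step 8: current leaves = {6,10}. Remove leaf 6 (neighbor: 2).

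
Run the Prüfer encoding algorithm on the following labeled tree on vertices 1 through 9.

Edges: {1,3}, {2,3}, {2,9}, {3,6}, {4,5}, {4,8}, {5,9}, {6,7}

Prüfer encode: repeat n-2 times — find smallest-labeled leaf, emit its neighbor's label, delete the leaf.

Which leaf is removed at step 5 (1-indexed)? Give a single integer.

Step 1: current leaves = {1,7,8}. Remove leaf 1 (neighbor: 3).
Step 2: current leaves = {7,8}. Remove leaf 7 (neighbor: 6).
Step 3: current leaves = {6,8}. Remove leaf 6 (neighbor: 3).
Step 4: current leaves = {3,8}. Remove leaf 3 (neighbor: 2).
Step 5: current leaves = {2,8}. Remove leaf 2 (neighbor: 9).

Answer: 2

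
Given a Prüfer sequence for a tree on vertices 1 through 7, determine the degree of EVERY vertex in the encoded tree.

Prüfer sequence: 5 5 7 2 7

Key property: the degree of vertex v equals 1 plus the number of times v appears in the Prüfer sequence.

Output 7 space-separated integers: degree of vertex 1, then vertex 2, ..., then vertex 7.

Answer: 1 2 1 1 3 1 3

Derivation:
p_1 = 5: count[5] becomes 1
p_2 = 5: count[5] becomes 2
p_3 = 7: count[7] becomes 1
p_4 = 2: count[2] becomes 1
p_5 = 7: count[7] becomes 2
Degrees (1 + count): deg[1]=1+0=1, deg[2]=1+1=2, deg[3]=1+0=1, deg[4]=1+0=1, deg[5]=1+2=3, deg[6]=1+0=1, deg[7]=1+2=3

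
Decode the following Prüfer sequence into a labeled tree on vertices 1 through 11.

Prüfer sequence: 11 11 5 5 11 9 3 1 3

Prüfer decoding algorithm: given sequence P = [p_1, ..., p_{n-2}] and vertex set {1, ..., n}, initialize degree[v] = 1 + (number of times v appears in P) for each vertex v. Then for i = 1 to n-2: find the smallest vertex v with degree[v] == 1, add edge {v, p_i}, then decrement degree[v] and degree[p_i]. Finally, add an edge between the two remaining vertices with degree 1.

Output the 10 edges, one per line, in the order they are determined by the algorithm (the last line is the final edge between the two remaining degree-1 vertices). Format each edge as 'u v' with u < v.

Initial degrees: {1:2, 2:1, 3:3, 4:1, 5:3, 6:1, 7:1, 8:1, 9:2, 10:1, 11:4}
Step 1: smallest deg-1 vertex = 2, p_1 = 11. Add edge {2,11}. Now deg[2]=0, deg[11]=3.
Step 2: smallest deg-1 vertex = 4, p_2 = 11. Add edge {4,11}. Now deg[4]=0, deg[11]=2.
Step 3: smallest deg-1 vertex = 6, p_3 = 5. Add edge {5,6}. Now deg[6]=0, deg[5]=2.
Step 4: smallest deg-1 vertex = 7, p_4 = 5. Add edge {5,7}. Now deg[7]=0, deg[5]=1.
Step 5: smallest deg-1 vertex = 5, p_5 = 11. Add edge {5,11}. Now deg[5]=0, deg[11]=1.
Step 6: smallest deg-1 vertex = 8, p_6 = 9. Add edge {8,9}. Now deg[8]=0, deg[9]=1.
Step 7: smallest deg-1 vertex = 9, p_7 = 3. Add edge {3,9}. Now deg[9]=0, deg[3]=2.
Step 8: smallest deg-1 vertex = 10, p_8 = 1. Add edge {1,10}. Now deg[10]=0, deg[1]=1.
Step 9: smallest deg-1 vertex = 1, p_9 = 3. Add edge {1,3}. Now deg[1]=0, deg[3]=1.
Final: two remaining deg-1 vertices are 3, 11. Add edge {3,11}.

Answer: 2 11
4 11
5 6
5 7
5 11
8 9
3 9
1 10
1 3
3 11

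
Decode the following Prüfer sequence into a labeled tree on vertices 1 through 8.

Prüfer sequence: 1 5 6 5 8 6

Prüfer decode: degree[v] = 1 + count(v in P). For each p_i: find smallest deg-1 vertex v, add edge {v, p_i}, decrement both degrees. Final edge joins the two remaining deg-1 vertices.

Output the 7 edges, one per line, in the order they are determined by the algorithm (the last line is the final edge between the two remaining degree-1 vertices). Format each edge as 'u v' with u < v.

Initial degrees: {1:2, 2:1, 3:1, 4:1, 5:3, 6:3, 7:1, 8:2}
Step 1: smallest deg-1 vertex = 2, p_1 = 1. Add edge {1,2}. Now deg[2]=0, deg[1]=1.
Step 2: smallest deg-1 vertex = 1, p_2 = 5. Add edge {1,5}. Now deg[1]=0, deg[5]=2.
Step 3: smallest deg-1 vertex = 3, p_3 = 6. Add edge {3,6}. Now deg[3]=0, deg[6]=2.
Step 4: smallest deg-1 vertex = 4, p_4 = 5. Add edge {4,5}. Now deg[4]=0, deg[5]=1.
Step 5: smallest deg-1 vertex = 5, p_5 = 8. Add edge {5,8}. Now deg[5]=0, deg[8]=1.
Step 6: smallest deg-1 vertex = 7, p_6 = 6. Add edge {6,7}. Now deg[7]=0, deg[6]=1.
Final: two remaining deg-1 vertices are 6, 8. Add edge {6,8}.

Answer: 1 2
1 5
3 6
4 5
5 8
6 7
6 8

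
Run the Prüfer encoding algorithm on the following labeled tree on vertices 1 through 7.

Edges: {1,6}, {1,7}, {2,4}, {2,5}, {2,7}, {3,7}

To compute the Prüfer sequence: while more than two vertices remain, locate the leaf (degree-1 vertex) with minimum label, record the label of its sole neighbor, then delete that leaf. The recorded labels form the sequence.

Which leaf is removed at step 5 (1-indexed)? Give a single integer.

Step 1: current leaves = {3,4,5,6}. Remove leaf 3 (neighbor: 7).
Step 2: current leaves = {4,5,6}. Remove leaf 4 (neighbor: 2).
Step 3: current leaves = {5,6}. Remove leaf 5 (neighbor: 2).
Step 4: current leaves = {2,6}. Remove leaf 2 (neighbor: 7).
Step 5: current leaves = {6,7}. Remove leaf 6 (neighbor: 1).

Answer: 6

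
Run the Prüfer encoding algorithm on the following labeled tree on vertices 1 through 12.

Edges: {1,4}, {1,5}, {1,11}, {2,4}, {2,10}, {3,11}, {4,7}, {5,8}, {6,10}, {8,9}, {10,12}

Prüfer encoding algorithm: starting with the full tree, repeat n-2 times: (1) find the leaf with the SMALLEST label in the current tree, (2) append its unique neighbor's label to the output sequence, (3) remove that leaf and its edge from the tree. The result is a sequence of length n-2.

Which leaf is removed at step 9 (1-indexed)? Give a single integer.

Answer: 4

Derivation:
Step 1: current leaves = {3,6,7,9,12}. Remove leaf 3 (neighbor: 11).
Step 2: current leaves = {6,7,9,11,12}. Remove leaf 6 (neighbor: 10).
Step 3: current leaves = {7,9,11,12}. Remove leaf 7 (neighbor: 4).
Step 4: current leaves = {9,11,12}. Remove leaf 9 (neighbor: 8).
Step 5: current leaves = {8,11,12}. Remove leaf 8 (neighbor: 5).
Step 6: current leaves = {5,11,12}. Remove leaf 5 (neighbor: 1).
Step 7: current leaves = {11,12}. Remove leaf 11 (neighbor: 1).
Step 8: current leaves = {1,12}. Remove leaf 1 (neighbor: 4).
Step 9: current leaves = {4,12}. Remove leaf 4 (neighbor: 2).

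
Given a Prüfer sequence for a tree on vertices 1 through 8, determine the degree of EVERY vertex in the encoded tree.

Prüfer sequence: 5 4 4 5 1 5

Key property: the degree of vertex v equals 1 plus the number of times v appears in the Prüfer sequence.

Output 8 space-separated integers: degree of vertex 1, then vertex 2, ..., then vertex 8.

p_1 = 5: count[5] becomes 1
p_2 = 4: count[4] becomes 1
p_3 = 4: count[4] becomes 2
p_4 = 5: count[5] becomes 2
p_5 = 1: count[1] becomes 1
p_6 = 5: count[5] becomes 3
Degrees (1 + count): deg[1]=1+1=2, deg[2]=1+0=1, deg[3]=1+0=1, deg[4]=1+2=3, deg[5]=1+3=4, deg[6]=1+0=1, deg[7]=1+0=1, deg[8]=1+0=1

Answer: 2 1 1 3 4 1 1 1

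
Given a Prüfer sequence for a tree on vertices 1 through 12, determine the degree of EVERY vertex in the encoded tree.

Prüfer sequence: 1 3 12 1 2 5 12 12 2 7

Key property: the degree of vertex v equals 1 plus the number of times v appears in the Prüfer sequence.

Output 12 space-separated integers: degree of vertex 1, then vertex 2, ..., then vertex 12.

Answer: 3 3 2 1 2 1 2 1 1 1 1 4

Derivation:
p_1 = 1: count[1] becomes 1
p_2 = 3: count[3] becomes 1
p_3 = 12: count[12] becomes 1
p_4 = 1: count[1] becomes 2
p_5 = 2: count[2] becomes 1
p_6 = 5: count[5] becomes 1
p_7 = 12: count[12] becomes 2
p_8 = 12: count[12] becomes 3
p_9 = 2: count[2] becomes 2
p_10 = 7: count[7] becomes 1
Degrees (1 + count): deg[1]=1+2=3, deg[2]=1+2=3, deg[3]=1+1=2, deg[4]=1+0=1, deg[5]=1+1=2, deg[6]=1+0=1, deg[7]=1+1=2, deg[8]=1+0=1, deg[9]=1+0=1, deg[10]=1+0=1, deg[11]=1+0=1, deg[12]=1+3=4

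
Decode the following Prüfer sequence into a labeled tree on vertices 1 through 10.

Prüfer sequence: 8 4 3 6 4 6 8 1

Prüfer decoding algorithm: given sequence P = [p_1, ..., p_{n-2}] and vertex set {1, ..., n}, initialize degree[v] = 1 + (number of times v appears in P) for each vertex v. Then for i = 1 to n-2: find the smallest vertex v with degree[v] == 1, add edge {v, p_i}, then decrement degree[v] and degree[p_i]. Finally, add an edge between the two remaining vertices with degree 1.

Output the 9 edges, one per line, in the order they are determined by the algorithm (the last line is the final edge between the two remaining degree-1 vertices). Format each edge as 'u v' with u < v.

Initial degrees: {1:2, 2:1, 3:2, 4:3, 5:1, 6:3, 7:1, 8:3, 9:1, 10:1}
Step 1: smallest deg-1 vertex = 2, p_1 = 8. Add edge {2,8}. Now deg[2]=0, deg[8]=2.
Step 2: smallest deg-1 vertex = 5, p_2 = 4. Add edge {4,5}. Now deg[5]=0, deg[4]=2.
Step 3: smallest deg-1 vertex = 7, p_3 = 3. Add edge {3,7}. Now deg[7]=0, deg[3]=1.
Step 4: smallest deg-1 vertex = 3, p_4 = 6. Add edge {3,6}. Now deg[3]=0, deg[6]=2.
Step 5: smallest deg-1 vertex = 9, p_5 = 4. Add edge {4,9}. Now deg[9]=0, deg[4]=1.
Step 6: smallest deg-1 vertex = 4, p_6 = 6. Add edge {4,6}. Now deg[4]=0, deg[6]=1.
Step 7: smallest deg-1 vertex = 6, p_7 = 8. Add edge {6,8}. Now deg[6]=0, deg[8]=1.
Step 8: smallest deg-1 vertex = 8, p_8 = 1. Add edge {1,8}. Now deg[8]=0, deg[1]=1.
Final: two remaining deg-1 vertices are 1, 10. Add edge {1,10}.

Answer: 2 8
4 5
3 7
3 6
4 9
4 6
6 8
1 8
1 10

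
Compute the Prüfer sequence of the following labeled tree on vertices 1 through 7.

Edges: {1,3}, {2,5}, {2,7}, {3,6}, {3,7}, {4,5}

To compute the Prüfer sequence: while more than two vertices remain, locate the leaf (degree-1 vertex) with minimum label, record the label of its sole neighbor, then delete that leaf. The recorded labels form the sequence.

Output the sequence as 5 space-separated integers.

Answer: 3 5 2 7 3

Derivation:
Step 1: leaves = {1,4,6}. Remove smallest leaf 1, emit neighbor 3.
Step 2: leaves = {4,6}. Remove smallest leaf 4, emit neighbor 5.
Step 3: leaves = {5,6}. Remove smallest leaf 5, emit neighbor 2.
Step 4: leaves = {2,6}. Remove smallest leaf 2, emit neighbor 7.
Step 5: leaves = {6,7}. Remove smallest leaf 6, emit neighbor 3.
Done: 2 vertices remain (3, 7). Sequence = [3 5 2 7 3]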